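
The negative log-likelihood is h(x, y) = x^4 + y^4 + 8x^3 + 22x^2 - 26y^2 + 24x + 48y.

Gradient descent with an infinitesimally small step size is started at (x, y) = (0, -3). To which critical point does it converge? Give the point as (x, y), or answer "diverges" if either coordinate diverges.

h is separable, so gradient descent decouples: x follows -∂h/∂x, y follows -∂h/∂y.
∂h/∂x = 4(x + 1)(x + 2)(x + 3); at x=0 this is 24, so x decreases.
∂h/∂y = 4(y - 3)(y - 1)(y + 4); at y=-3 this is 96, so y decreases.
x converges to its nearest critical value -1 (a local min of the x-part); y converges to -4. The iterate converges to (-1, -4).

(-1, -4)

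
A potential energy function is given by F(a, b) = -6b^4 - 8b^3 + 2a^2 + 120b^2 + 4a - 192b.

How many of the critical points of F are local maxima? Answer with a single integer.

0

F separates as a function of a plus a function of b, so ∇F=0 decouples.
∂F/∂a = 4(a + 1) = 0 at a ∈ {-1}; ∂F/∂b = -24(b - 2)(b - 1)(b + 4) = 0 at b ∈ {-4, 1, 2}.
The Hessian is diagonal: diag(F_aa, F_bb). Second derivatives: F_aa(-1)=4; F_bb(-4)=-720, F_bb(1)=120, F_bb(2)=-144.
Local maxima occur where both diagonal entries negative: none. Count: 0.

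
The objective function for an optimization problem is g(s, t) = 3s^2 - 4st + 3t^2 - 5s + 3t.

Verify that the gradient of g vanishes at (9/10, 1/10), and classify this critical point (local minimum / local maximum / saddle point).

∇g = (6s - 4t - 5, -4s + 6t + 3); substituting (9/10, 1/10) gives ∇g = (0, 0), so (9/10, 1/10) is indeed a critical point.
The Hessian of g is constant: H = [[6, -4], [-4, 6]].
det(H) = 6·6 − (-4)² = 20.
det(H) > 0 and tr(H) = 12 > 0, so H is positive definite and the point is a local minimum.

local minimum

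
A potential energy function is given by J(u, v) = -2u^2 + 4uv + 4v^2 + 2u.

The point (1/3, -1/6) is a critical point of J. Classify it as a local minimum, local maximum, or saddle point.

saddle point

The Hessian of J is constant: H = [[-4, 4], [4, 8]].
det(H) = (-4)·8 − 4² = -48.
Since det(H) < 0, H is indefinite and the critical point is a saddle point.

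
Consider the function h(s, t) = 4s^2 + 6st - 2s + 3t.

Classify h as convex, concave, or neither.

neither

h is quadratic, so its Hessian is the constant matrix H = [[8, 6], [6, 0]].
det(H) = -36, tr(H) = 8.
det(H) < 0, so H is indefinite: neither convex nor concave.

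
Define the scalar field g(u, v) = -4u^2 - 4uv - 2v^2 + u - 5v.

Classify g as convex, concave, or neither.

g is quadratic, so its Hessian is the constant matrix H = [[-8, -4], [-4, -4]].
det(H) = 16, tr(H) = -12.
det(H) > 0 and tr(H) < 0, so H is negative definite everywhere: concave.

concave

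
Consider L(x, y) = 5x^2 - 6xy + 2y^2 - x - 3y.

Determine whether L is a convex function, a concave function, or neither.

convex

L is quadratic, so its Hessian is the constant matrix H = [[10, -6], [-6, 4]].
det(H) = 4, tr(H) = 14.
det(H) > 0 and tr(H) > 0, so H is positive definite everywhere: convex.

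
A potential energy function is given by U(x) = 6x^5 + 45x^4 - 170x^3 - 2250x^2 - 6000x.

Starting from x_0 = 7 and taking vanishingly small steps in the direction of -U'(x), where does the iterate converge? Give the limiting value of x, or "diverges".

U'(x) = 30(x - 5)(x + 2)(x + 4)(x + 5), so U'(7) = 71280.
Gradient descent moves in the -U' direction, i.e. x is decreasing.
The nearest critical point in that direction is x = 5, where U'' = 18900 > 0 (a local minimum). The iterate converges there.

5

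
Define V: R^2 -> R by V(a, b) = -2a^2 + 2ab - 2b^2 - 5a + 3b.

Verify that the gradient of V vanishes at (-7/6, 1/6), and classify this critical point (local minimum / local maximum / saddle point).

∇V = (-4a + 2b - 5, 2a - 4b + 3); substituting (-7/6, 1/6) gives ∇V = (0, 0), so (-7/6, 1/6) is indeed a critical point.
The Hessian of V is constant: H = [[-4, 2], [2, -4]].
det(H) = (-4)·(-4) − 2² = 12.
det(H) > 0 and tr(H) = -8 < 0, so H is negative definite and the point is a local maximum.

local maximum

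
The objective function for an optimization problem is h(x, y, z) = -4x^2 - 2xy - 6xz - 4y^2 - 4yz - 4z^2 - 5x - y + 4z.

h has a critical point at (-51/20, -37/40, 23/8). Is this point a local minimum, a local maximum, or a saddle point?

local maximum

The Hessian is constant: H = [[-8, -2, -6], [-2, -8, -4], [-6, -4, -8]].
Leading principal minors: Δ₁ = -8, Δ₂ = 60, Δ₃ = -160.
The minors alternate sign starting negative (−, +, −), so H is negative definite: a local maximum.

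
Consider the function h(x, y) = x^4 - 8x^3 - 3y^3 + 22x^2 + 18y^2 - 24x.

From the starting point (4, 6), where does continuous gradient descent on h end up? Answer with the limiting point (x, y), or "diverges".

diverges

h is separable, so gradient descent decouples: x follows -∂h/∂x, y follows -∂h/∂y.
∂h/∂x = 4(x - 3)(x - 2)(x - 1); at x=4 this is 24, so x decreases.
∂h/∂y = -9y(y - 4); at y=6 this is -108, so y increases.
The y-coordinate has no critical point in that direction and runs off to infinity.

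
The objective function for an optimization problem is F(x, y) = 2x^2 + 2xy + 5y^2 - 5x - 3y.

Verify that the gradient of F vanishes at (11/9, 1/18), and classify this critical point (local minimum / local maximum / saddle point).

local minimum

∇F = (4x + 2y - 5, 2x + 10y - 3); substituting (11/9, 1/18) gives ∇F = (0, 0), so (11/9, 1/18) is indeed a critical point.
The Hessian of F is constant: H = [[4, 2], [2, 10]].
det(H) = 4·10 − 2² = 36.
det(H) > 0 and tr(H) = 14 > 0, so H is positive definite and the point is a local minimum.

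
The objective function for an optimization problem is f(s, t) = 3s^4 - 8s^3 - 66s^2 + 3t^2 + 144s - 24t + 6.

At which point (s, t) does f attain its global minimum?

f(s,t) separates as P(s) + Q(t) + 6, so its minimum is min P + min Q + 6.
P'(s) = 12(s - 4)(s - 1)(s + 3) vanishes at s ∈ {-3, 1, 4}; Q'(t) = 6(t - 4) vanishes at t ∈ {4}.
Local minima of P (where P''>0): P(-3)=-567, P(4)=-224. Local minima of Q: Q(4)=-48.
So the global minimum of f is P(-3) + Q(4) + 6 = -567 − 48 + 6 = -609, attained at (-3, 4).

(-3, 4)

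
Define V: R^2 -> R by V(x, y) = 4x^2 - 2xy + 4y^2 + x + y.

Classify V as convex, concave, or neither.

convex

V is quadratic, so its Hessian is the constant matrix H = [[8, -2], [-2, 8]].
det(H) = 60, tr(H) = 16.
det(H) > 0 and tr(H) > 0, so H is positive definite everywhere: convex.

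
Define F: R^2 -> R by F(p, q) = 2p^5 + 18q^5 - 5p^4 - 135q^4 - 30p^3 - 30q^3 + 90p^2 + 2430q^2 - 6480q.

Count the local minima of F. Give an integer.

4

F separates as a function of p plus a function of q, so ∇F=0 decouples.
∂F/∂p = 10p(p - 3)(p - 2)(p + 3) = 0 at p ∈ {-3, 0, 2, 3}; ∂F/∂q = 90(q - 4)(q - 3)(q - 2)(q + 3) = 0 at q ∈ {-3, 2, 3, 4}.
The Hessian is diagonal: diag(F_pp, F_qq). Second derivatives: F_pp(-3)=-900, F_pp(0)=180, F_pp(2)=-100, F_pp(3)=180; F_qq(-3)=-18900, F_qq(2)=900, F_qq(3)=-540, F_qq(4)=1260.
Local minima occur where both diagonal entries positive: (0, 2), (0, 4), (3, 2), (3, 4). Count: 4.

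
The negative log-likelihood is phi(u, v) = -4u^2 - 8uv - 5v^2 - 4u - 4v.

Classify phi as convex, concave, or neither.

phi is quadratic, so its Hessian is the constant matrix H = [[-8, -8], [-8, -10]].
det(H) = 16, tr(H) = -18.
det(H) > 0 and tr(H) < 0, so H is negative definite everywhere: concave.

concave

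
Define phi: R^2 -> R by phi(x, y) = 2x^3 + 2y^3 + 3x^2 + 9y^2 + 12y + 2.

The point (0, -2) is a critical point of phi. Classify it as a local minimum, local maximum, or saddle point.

The mixed partial ∂²phi/∂x∂y is 0, so the Hessian at any point is diag(phi_xx, phi_yy) = diag(6(2x + 1), 6(2y + 3)).
At (0, -2): H = diag(6, -6).
The eigenvalues have opposite signs, so H is indefinite: a saddle point.

saddle point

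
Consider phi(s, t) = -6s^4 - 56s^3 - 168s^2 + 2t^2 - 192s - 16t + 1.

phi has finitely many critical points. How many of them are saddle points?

2

phi separates as a function of s plus a function of t, so ∇phi=0 decouples.
∂phi/∂s = -24(s + 1)(s + 2)(s + 4) = 0 at s ∈ {-4, -2, -1}; ∂phi/∂t = 4(t - 4) = 0 at t ∈ {4}.
The Hessian is diagonal: diag(phi_ss, phi_tt). Second derivatives: phi_ss(-4)=-144, phi_ss(-2)=48, phi_ss(-1)=-72; phi_tt(4)=4.
Saddle points occur where the two diagonal entries have opposite signs: (-4, 4), (-1, 4). Count: 2.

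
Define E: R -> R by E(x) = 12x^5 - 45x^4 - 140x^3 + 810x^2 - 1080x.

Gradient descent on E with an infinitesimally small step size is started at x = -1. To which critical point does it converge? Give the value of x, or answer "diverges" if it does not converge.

E'(x) = 60(x - 3)(x - 2)(x - 1)(x + 3), so E'(-1) = -2880.
Gradient descent moves in the -E' direction, i.e. x is increasing.
The nearest critical point in that direction is x = 1, where E'' = 480 > 0 (a local minimum). The iterate converges there.

1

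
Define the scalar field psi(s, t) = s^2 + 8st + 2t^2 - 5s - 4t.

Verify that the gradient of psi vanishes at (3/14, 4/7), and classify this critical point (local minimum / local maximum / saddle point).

saddle point

∇psi = (2s + 8t - 5, 8s + 4t - 4); substituting (3/14, 4/7) gives ∇psi = (0, 0), so (3/14, 4/7) is indeed a critical point.
The Hessian of psi is constant: H = [[2, 8], [8, 4]].
det(H) = 2·4 − 8² = -56.
Since det(H) < 0, H is indefinite and the critical point is a saddle point.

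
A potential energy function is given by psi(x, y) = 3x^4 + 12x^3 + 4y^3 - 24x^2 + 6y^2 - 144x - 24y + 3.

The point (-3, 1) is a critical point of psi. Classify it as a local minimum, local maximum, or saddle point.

local minimum

The mixed partial ∂²psi/∂x∂y is 0, so the Hessian at any point is diag(psi_xx, psi_yy) = diag(12(3x^2 + 6x - 4), 12(2y + 1)).
At (-3, 1): H = diag(60, 36).
Both eigenvalues are positive, so H is positive definite: a local minimum.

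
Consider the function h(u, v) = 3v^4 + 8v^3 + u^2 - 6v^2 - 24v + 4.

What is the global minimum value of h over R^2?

-15

h(u,v) separates as P(u) + Q(v) + 4, so its minimum is min P + min Q + 4.
P'(u) = 2u vanishes at u ∈ {0}; Q'(v) = 12(v - 1)(v + 1)(v + 2) vanishes at v ∈ {-2, -1, 1}.
Local minima of P (where P''>0): P(0)=0. Local minima of Q: Q(-2)=8, Q(1)=-19.
So the global minimum of h is P(0) + Q(1) + 4 = 0 − 19 + 4 = -15, attained at (0, 1).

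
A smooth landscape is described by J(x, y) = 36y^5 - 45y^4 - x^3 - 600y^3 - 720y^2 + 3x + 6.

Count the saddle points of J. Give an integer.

J separates as a function of x plus a function of y, so ∇J=0 decouples.
∂J/∂x = -3(x - 1)(x + 1) = 0 at x ∈ {-1, 1}; ∂J/∂y = 180y(y - 4)(y + 1)(y + 2) = 0 at y ∈ {-2, -1, 0, 4}.
The Hessian is diagonal: diag(J_xx, J_yy). Second derivatives: J_xx(-1)=6, J_xx(1)=-6; J_yy(-2)=-2160, J_yy(-1)=900, J_yy(0)=-1440, J_yy(4)=21600.
Saddle points occur where the two diagonal entries have opposite signs: (-1, -2), (-1, 0), (1, -1), (1, 4). Count: 4.

4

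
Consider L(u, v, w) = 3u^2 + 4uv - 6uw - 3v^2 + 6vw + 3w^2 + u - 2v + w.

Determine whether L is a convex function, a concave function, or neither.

L is quadratic, so its Hessian is the constant matrix H = [[6, 4, -6], [4, -6, 6], [-6, 6, 6]].
Leading principal minors: 6, -52, -600.
Neither pattern holds ⇒ H is indefinite ⇒ neither convex nor concave.

neither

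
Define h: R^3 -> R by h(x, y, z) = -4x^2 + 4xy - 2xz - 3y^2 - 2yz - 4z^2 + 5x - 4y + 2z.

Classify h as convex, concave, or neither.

concave

h is quadratic, so its Hessian is the constant matrix H = [[-8, 4, -2], [4, -6, -2], [-2, -2, -8]].
Leading principal minors: -8, 32, -168.
Signs alternate −, +, − ⇒ H ≺ 0 ⇒ concave.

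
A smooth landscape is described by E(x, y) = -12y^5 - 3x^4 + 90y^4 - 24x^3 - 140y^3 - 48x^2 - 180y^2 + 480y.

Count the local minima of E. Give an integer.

2

E separates as a function of x plus a function of y, so ∇E=0 decouples.
∂E/∂x = -12x(x + 2)(x + 4) = 0 at x ∈ {-4, -2, 0}; ∂E/∂y = -60(y - 4)(y - 2)(y - 1)(y + 1) = 0 at y ∈ {-1, 1, 2, 4}.
The Hessian is diagonal: diag(E_xx, E_yy). Second derivatives: E_xx(-4)=-96, E_xx(-2)=48, E_xx(0)=-96; E_yy(-1)=1800, E_yy(1)=-360, E_yy(2)=360, E_yy(4)=-1800.
Local minima occur where both diagonal entries positive: (-2, -1), (-2, 2). Count: 2.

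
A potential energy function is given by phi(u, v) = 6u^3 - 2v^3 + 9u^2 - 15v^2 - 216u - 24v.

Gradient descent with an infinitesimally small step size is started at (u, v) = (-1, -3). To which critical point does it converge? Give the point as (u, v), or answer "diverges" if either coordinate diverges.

phi is separable, so gradient descent decouples: u follows -∂phi/∂u, v follows -∂phi/∂v.
∂phi/∂u = 18(u - 3)(u + 4); at u=-1 this is -216, so u increases.
∂phi/∂v = -6(v + 1)(v + 4); at v=-3 this is 12, so v decreases.
u converges to its nearest critical value 3 (a local min of the u-part); v converges to -4. The iterate converges to (3, -4).

(3, -4)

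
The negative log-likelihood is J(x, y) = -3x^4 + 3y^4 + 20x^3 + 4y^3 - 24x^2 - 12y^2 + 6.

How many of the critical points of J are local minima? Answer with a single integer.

J separates as a function of x plus a function of y, so ∇J=0 decouples.
∂J/∂x = -12x(x - 4)(x - 1) = 0 at x ∈ {0, 1, 4}; ∂J/∂y = 12y(y - 1)(y + 2) = 0 at y ∈ {-2, 0, 1}.
The Hessian is diagonal: diag(J_xx, J_yy). Second derivatives: J_xx(0)=-48, J_xx(1)=36, J_xx(4)=-144; J_yy(-2)=72, J_yy(0)=-24, J_yy(1)=36.
Local minima occur where both diagonal entries positive: (1, -2), (1, 1). Count: 2.

2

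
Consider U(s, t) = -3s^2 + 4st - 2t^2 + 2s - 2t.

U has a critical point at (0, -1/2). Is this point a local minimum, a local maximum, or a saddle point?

The Hessian of U is constant: H = [[-6, 4], [4, -4]].
det(H) = (-6)·(-4) − 4² = 8.
det(H) > 0 and tr(H) = -10 < 0, so H is negative definite and the point is a local maximum.

local maximum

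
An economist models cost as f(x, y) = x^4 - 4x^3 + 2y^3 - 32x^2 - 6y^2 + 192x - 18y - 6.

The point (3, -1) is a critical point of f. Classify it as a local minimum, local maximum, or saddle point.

local maximum

The mixed partial ∂²f/∂x∂y is 0, so the Hessian at any point is diag(f_xx, f_yy) = diag(4(3x^2 - 6x - 16), 12(y - 1)).
At (3, -1): H = diag(-28, -24).
Both eigenvalues are negative, so H is negative definite: a local maximum.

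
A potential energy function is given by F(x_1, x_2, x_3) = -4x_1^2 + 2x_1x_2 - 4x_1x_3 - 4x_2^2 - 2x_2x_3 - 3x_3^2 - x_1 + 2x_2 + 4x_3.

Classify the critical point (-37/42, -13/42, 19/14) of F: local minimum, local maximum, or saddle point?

local maximum

The Hessian is constant: H = [[-8, 2, -4], [2, -8, -2], [-4, -2, -6]].
Leading principal minors: Δ₁ = -8, Δ₂ = 60, Δ₃ = -168.
The minors alternate sign starting negative (−, +, −), so H is negative definite: a local maximum.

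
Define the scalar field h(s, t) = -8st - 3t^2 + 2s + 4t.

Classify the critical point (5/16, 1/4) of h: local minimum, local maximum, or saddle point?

The Hessian of h is constant: H = [[0, -8], [-8, -6]].
det(H) = 0·(-6) − (-8)² = -64.
Since det(H) < 0, H is indefinite and the critical point is a saddle point.

saddle point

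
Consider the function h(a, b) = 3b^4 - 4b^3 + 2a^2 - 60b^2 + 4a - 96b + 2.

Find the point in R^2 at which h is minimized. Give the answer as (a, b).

h(a,b) separates as P(a) + Q(b) + 2, so its minimum is min P + min Q + 2.
P'(a) = 4a + 4 vanishes at a ∈ {-1}; Q'(b) = 12(b - 4)(b + 1)(b + 2) vanishes at b ∈ {-2, -1, 4}.
Local minima of P (where P''>0): P(-1)=-2. Local minima of Q: Q(-2)=32, Q(4)=-832.
So the global minimum of h is P(-1) + Q(4) + 2 = -2 − 832 + 2 = -832, attained at (-1, 4).

(-1, 4)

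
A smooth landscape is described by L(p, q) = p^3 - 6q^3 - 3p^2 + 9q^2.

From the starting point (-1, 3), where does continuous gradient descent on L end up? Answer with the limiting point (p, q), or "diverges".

L is separable, so gradient descent decouples: p follows -∂L/∂p, q follows -∂L/∂q.
∂L/∂p = 3p(p - 2); at p=-1 this is 9, so p decreases.
∂L/∂q = -18q(q - 1); at q=3 this is -108, so q increases.
The p-coordinate has no critical point in that direction and runs off to infinity.

diverges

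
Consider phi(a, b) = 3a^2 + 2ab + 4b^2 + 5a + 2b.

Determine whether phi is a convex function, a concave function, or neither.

convex

phi is quadratic, so its Hessian is the constant matrix H = [[6, 2], [2, 8]].
det(H) = 44, tr(H) = 14.
det(H) > 0 and tr(H) > 0, so H is positive definite everywhere: convex.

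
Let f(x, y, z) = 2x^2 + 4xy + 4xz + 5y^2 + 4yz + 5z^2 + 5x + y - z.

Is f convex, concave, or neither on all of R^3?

f is quadratic, so its Hessian is the constant matrix H = [[4, 4, 4], [4, 10, 4], [4, 4, 10]].
Leading principal minors: 4, 24, 144.
All positive ⇒ H ≻ 0 ⇒ convex.

convex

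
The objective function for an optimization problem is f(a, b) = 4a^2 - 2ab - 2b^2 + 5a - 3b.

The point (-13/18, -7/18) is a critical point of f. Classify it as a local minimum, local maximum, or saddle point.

saddle point

The Hessian of f is constant: H = [[8, -2], [-2, -4]].
det(H) = 8·(-4) − (-2)² = -36.
Since det(H) < 0, H is indefinite and the critical point is a saddle point.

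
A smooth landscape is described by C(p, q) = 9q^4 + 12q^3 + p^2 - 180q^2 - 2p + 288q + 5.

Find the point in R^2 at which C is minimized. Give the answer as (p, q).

C(p,q) separates as A(p) + B(q) + 5, so its minimum is min A + min B + 5.
A'(p) = 2p - 2 vanishes at p ∈ {1}; B'(q) = 36(q - 2)(q - 1)(q + 4) vanishes at q ∈ {-4, 1, 2}.
Local minima of A (where A''>0): A(1)=-1. Local minima of B: B(-4)=-2496, B(2)=96.
So the global minimum of C is A(1) + B(-4) + 5 = -1 − 2496 + 5 = -2492, attained at (1, -4).

(1, -4)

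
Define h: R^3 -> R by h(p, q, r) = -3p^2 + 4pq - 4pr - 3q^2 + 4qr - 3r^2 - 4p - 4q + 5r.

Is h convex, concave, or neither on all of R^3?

h is quadratic, so its Hessian is the constant matrix H = [[-6, 4, -4], [4, -6, 4], [-4, 4, -6]].
Leading principal minors: -6, 20, -56.
Signs alternate −, +, − ⇒ H ≺ 0 ⇒ concave.

concave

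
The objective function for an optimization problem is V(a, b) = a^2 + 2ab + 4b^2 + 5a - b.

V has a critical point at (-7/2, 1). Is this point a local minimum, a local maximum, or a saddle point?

local minimum

The Hessian of V is constant: H = [[2, 2], [2, 8]].
det(H) = 2·8 − 2² = 12.
det(H) > 0 and tr(H) = 10 > 0, so H is positive definite and the point is a local minimum.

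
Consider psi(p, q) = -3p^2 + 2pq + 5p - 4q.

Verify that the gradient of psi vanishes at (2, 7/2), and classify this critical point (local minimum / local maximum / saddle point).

saddle point

∇psi = (-6p + 2q + 5, 2p - 4); substituting (2, 7/2) gives ∇psi = (0, 0), so (2, 7/2) is indeed a critical point.
The Hessian of psi is constant: H = [[-6, 2], [2, 0]].
det(H) = (-6)·0 − 2² = -4.
Since det(H) < 0, H is indefinite and the critical point is a saddle point.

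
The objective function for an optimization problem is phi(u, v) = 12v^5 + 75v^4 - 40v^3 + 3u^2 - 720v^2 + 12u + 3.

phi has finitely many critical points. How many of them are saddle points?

2

phi separates as a function of u plus a function of v, so ∇phi=0 decouples.
∂phi/∂u = 6(u + 2) = 0 at u ∈ {-2}; ∂phi/∂v = 60v(v - 2)(v + 3)(v + 4) = 0 at v ∈ {-4, -3, 0, 2}.
The Hessian is diagonal: diag(phi_uu, phi_vv). Second derivatives: phi_uu(-2)=6; phi_vv(-4)=-1440, phi_vv(-3)=900, phi_vv(0)=-1440, phi_vv(2)=3600.
Saddle points occur where the two diagonal entries have opposite signs: (-2, -4), (-2, 0). Count: 2.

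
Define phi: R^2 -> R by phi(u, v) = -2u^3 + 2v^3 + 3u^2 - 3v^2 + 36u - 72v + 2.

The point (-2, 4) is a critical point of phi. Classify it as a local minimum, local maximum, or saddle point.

The mixed partial ∂²phi/∂u∂v is 0, so the Hessian at any point is diag(phi_uu, phi_vv) = diag(6(-2u + 1), 6(2v - 1)).
At (-2, 4): H = diag(30, 42).
Both eigenvalues are positive, so H is positive definite: a local minimum.

local minimum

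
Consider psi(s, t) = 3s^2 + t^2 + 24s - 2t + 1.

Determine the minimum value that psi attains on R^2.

-48

psi(s,t) separates as P(s) + Q(t) + 1, so its minimum is min P + min Q + 1.
P'(s) = 6s + 24 vanishes at s ∈ {-4}; Q'(t) = 2(t - 1) vanishes at t ∈ {1}.
Local minima of P (where P''>0): P(-4)=-48. Local minima of Q: Q(1)=-1.
So the global minimum of psi is P(-4) + Q(1) + 1 = -48 − 1 + 1 = -48, attained at (-4, 1).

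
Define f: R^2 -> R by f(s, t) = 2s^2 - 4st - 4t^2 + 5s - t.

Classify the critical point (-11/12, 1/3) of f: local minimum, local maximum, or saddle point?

saddle point

The Hessian of f is constant: H = [[4, -4], [-4, -8]].
det(H) = 4·(-8) − (-4)² = -48.
Since det(H) < 0, H is indefinite and the critical point is a saddle point.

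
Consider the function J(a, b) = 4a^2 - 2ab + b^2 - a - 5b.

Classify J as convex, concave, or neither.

convex

J is quadratic, so its Hessian is the constant matrix H = [[8, -2], [-2, 2]].
det(H) = 12, tr(H) = 10.
det(H) > 0 and tr(H) > 0, so H is positive definite everywhere: convex.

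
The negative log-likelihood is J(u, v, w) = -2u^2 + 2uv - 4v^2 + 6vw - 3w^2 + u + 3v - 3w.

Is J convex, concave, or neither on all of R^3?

J is quadratic, so its Hessian is the constant matrix H = [[-4, 2, 0], [2, -8, 6], [0, 6, -6]].
Leading principal minors: -4, 28, -24.
Signs alternate −, +, − ⇒ H ≺ 0 ⇒ concave.

concave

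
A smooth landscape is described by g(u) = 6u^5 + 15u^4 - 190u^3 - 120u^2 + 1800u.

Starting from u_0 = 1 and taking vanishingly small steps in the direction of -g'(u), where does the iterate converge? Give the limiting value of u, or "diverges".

-2

g'(u) = 30(u - 3)(u - 2)(u + 2)(u + 5), so g'(1) = 1080.
Gradient descent moves in the -g' direction, i.e. u is decreasing.
The nearest critical point in that direction is u = -2, where g'' = 1800 > 0 (a local minimum). The iterate converges there.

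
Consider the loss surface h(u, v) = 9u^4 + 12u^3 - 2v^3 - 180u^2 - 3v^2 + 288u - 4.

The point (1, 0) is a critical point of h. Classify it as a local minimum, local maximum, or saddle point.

The mixed partial ∂²h/∂u∂v is 0, so the Hessian at any point is diag(h_uu, h_vv) = diag(36(3u^2 + 2u - 10), -6(2v + 1)).
At (1, 0): H = diag(-180, -6).
Both eigenvalues are negative, so H is negative definite: a local maximum.

local maximum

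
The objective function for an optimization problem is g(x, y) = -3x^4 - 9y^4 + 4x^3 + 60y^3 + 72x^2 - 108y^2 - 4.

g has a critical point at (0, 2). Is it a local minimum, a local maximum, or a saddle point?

The mixed partial ∂²g/∂x∂y is 0, so the Hessian at any point is diag(g_xx, g_yy) = diag(12(-3x^2 + 2x + 12), 36(-3y^2 + 10y - 6)).
At (0, 2): H = diag(144, 72).
Both eigenvalues are positive, so H is positive definite: a local minimum.

local minimum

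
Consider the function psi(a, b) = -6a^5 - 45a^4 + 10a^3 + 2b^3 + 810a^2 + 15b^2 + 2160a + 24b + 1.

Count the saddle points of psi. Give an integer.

4

psi separates as a function of a plus a function of b, so ∇psi=0 decouples.
∂psi/∂a = -30(a - 3)(a + 2)(a + 3)(a + 4) = 0 at a ∈ {-4, -3, -2, 3}; ∂psi/∂b = 6(b + 1)(b + 4) = 0 at b ∈ {-4, -1}.
The Hessian is diagonal: diag(psi_aa, psi_bb). Second derivatives: psi_aa(-4)=420, psi_aa(-3)=-180, psi_aa(-2)=300, psi_aa(3)=-6300; psi_bb(-4)=-18, psi_bb(-1)=18.
Saddle points occur where the two diagonal entries have opposite signs: (-4, -4), (-3, -1), (-2, -4), (3, -1). Count: 4.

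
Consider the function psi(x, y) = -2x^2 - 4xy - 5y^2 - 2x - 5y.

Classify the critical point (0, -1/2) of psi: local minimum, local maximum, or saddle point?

The Hessian of psi is constant: H = [[-4, -4], [-4, -10]].
det(H) = (-4)·(-10) − (-4)² = 24.
det(H) > 0 and tr(H) = -14 < 0, so H is negative definite and the point is a local maximum.

local maximum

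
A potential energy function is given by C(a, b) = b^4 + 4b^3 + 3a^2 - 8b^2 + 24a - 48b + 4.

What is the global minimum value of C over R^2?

-124

C(a,b) separates as P(a) + Q(b) + 4, so its minimum is min P + min Q + 4.
P'(a) = 6a + 24 vanishes at a ∈ {-4}; Q'(b) = 4(b - 2)(b + 2)(b + 3) vanishes at b ∈ {-3, -2, 2}.
Local minima of P (where P''>0): P(-4)=-48. Local minima of Q: Q(-3)=45, Q(2)=-80.
So the global minimum of C is P(-4) + Q(2) + 4 = -48 − 80 + 4 = -124, attained at (-4, 2).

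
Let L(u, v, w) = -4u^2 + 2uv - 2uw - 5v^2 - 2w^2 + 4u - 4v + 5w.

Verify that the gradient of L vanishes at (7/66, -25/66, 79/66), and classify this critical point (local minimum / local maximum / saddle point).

∇L = (-8u + 2v - 2w + 4, 2u - 10v - 4, -2u - 4w + 5); substituting (7/66, -25/66, 79/66) gives ∇L = (0, 0, 0), so (7/66, -25/66, 79/66) is indeed a critical point.
The Hessian is constant: H = [[-8, 2, -2], [2, -10, 0], [-2, 0, -4]].
Leading principal minors: Δ₁ = -8, Δ₂ = 76, Δ₃ = -264.
The minors alternate sign starting negative (−, +, −), so H is negative definite: a local maximum.

local maximum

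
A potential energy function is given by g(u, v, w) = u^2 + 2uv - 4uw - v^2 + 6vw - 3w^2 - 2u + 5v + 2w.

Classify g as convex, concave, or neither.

neither

g is quadratic, so its Hessian is the constant matrix H = [[2, 2, -4], [2, -2, 6], [-4, 6, -6]].
Leading principal minors: 2, -8, -88.
Neither pattern holds ⇒ H is indefinite ⇒ neither convex nor concave.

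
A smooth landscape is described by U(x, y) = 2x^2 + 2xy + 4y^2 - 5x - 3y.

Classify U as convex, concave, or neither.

convex

U is quadratic, so its Hessian is the constant matrix H = [[4, 2], [2, 8]].
det(H) = 28, tr(H) = 12.
det(H) > 0 and tr(H) > 0, so H is positive definite everywhere: convex.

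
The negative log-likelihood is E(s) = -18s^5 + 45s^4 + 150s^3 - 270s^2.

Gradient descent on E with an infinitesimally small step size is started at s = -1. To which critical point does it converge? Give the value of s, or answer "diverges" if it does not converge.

E'(s) = -90s(s - 3)(s - 1)(s + 2), so E'(-1) = 720.
Gradient descent moves in the -E' direction, i.e. s is decreasing.
The nearest critical point in that direction is s = -2, where E'' = 2700 > 0 (a local minimum). The iterate converges there.

-2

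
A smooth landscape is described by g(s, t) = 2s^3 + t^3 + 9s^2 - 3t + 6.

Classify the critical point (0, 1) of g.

local minimum

The mixed partial ∂²g/∂s∂t is 0, so the Hessian at any point is diag(g_ss, g_tt) = diag(6(2s + 3), 6t).
At (0, 1): H = diag(18, 6).
Both eigenvalues are positive, so H is positive definite: a local minimum.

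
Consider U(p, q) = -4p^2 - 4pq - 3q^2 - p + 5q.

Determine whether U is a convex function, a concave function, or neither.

U is quadratic, so its Hessian is the constant matrix H = [[-8, -4], [-4, -6]].
det(H) = 32, tr(H) = -14.
det(H) > 0 and tr(H) < 0, so H is negative definite everywhere: concave.

concave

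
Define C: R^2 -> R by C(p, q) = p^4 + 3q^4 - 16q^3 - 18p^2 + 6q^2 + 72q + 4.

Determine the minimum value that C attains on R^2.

-124

C(p,q) separates as A(p) + B(q) + 4, so its minimum is min A + min B + 4.
A'(p) = 4p(p - 3)(p + 3) vanishes at p ∈ {-3, 0, 3}; B'(q) = 12(q - 3)(q - 2)(q + 1) vanishes at q ∈ {-1, 2, 3}.
Local minima of A (where A''>0): A(-3)=-81, A(3)=-81. Local minima of B: B(-1)=-47, B(3)=81.
So the global minimum of C is A(-3) + B(-1) + 4 = -81 − 47 + 4 = -124, attained at (-3, -1).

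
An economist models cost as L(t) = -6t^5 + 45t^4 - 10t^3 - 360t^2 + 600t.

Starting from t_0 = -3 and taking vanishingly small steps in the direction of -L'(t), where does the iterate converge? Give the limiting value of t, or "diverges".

L'(t) = -30(t - 5)(t - 2)(t - 1)(t + 2), so L'(-3) = -4800.
Gradient descent moves in the -L' direction, i.e. t is increasing.
The nearest critical point in that direction is t = -2, where L'' = 2520 > 0 (a local minimum). The iterate converges there.

-2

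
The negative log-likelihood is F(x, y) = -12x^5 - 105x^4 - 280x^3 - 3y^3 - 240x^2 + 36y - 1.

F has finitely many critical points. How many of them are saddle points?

4

F separates as a function of x plus a function of y, so ∇F=0 decouples.
∂F/∂x = -60x(x + 1)(x + 2)(x + 4) = 0 at x ∈ {-4, -2, -1, 0}; ∂F/∂y = -9(y - 2)(y + 2) = 0 at y ∈ {-2, 2}.
The Hessian is diagonal: diag(F_xx, F_yy). Second derivatives: F_xx(-4)=1440, F_xx(-2)=-240, F_xx(-1)=180, F_xx(0)=-480; F_yy(-2)=36, F_yy(2)=-36.
Saddle points occur where the two diagonal entries have opposite signs: (-4, 2), (-2, -2), (-1, 2), (0, -2). Count: 4.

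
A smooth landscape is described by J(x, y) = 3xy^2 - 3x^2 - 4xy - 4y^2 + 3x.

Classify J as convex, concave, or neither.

The term 3xy^2 is cubic, so the Hessian is not constant.
∂²J/∂y² = 6x - 8, which takes both signs as x varies (negative for sufficiently negative x). A diagonal entry of the Hessian changing sign means the Hessian is neither positive- nor negative-semidefinite on all of R^2.

neither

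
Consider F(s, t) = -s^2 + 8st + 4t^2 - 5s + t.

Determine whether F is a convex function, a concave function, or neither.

neither

F is quadratic, so its Hessian is the constant matrix H = [[-2, 8], [8, 8]].
det(H) = -80, tr(H) = 6.
det(H) < 0, so H is indefinite: neither convex nor concave.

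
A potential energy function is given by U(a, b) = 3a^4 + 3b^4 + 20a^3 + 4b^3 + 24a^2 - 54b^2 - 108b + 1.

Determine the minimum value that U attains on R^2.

U(a,b) separates as P(a) + Q(b) + 1, so its minimum is min P + min Q + 1.
P'(a) = 12a(a + 1)(a + 4) vanishes at a ∈ {-4, -1, 0}; Q'(b) = 12(b - 3)(b + 1)(b + 3) vanishes at b ∈ {-3, -1, 3}.
Local minima of P (where P''>0): P(-4)=-128, P(0)=0. Local minima of Q: Q(-3)=-27, Q(3)=-459.
So the global minimum of U is P(-4) + Q(3) + 1 = -128 − 459 + 1 = -586, attained at (-4, 3).

-586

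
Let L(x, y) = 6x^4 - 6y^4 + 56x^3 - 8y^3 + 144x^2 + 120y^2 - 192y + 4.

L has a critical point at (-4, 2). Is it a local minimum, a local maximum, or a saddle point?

The mixed partial ∂²L/∂x∂y is 0, so the Hessian at any point is diag(L_xx, L_yy) = diag(24(3x^2 + 14x + 12), 24(-3y^2 - 2y + 10)).
At (-4, 2): H = diag(96, -144).
The eigenvalues have opposite signs, so H is indefinite: a saddle point.

saddle point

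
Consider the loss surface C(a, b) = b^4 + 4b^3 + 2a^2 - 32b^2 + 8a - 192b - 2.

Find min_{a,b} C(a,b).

-778

C(a,b) separates as P(a) + Q(b) − 2, so its minimum is min P + min Q − 2.
P'(a) = 4a + 8 vanishes at a ∈ {-2}; Q'(b) = 4(b - 4)(b + 3)(b + 4) vanishes at b ∈ {-4, -3, 4}.
Local minima of P (where P''>0): P(-2)=-8. Local minima of Q: Q(-4)=256, Q(4)=-768.
So the global minimum of C is P(-2) + Q(4) − 2 = -8 − 768 − 2 = -778, attained at (-2, 4).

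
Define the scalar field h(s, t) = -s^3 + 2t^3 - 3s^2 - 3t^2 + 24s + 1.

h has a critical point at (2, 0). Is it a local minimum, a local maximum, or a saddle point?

The mixed partial ∂²h/∂s∂t is 0, so the Hessian at any point is diag(h_ss, h_tt) = diag(-6(s + 1), 6(2t - 1)).
At (2, 0): H = diag(-18, -6).
Both eigenvalues are negative, so H is negative definite: a local maximum.

local maximum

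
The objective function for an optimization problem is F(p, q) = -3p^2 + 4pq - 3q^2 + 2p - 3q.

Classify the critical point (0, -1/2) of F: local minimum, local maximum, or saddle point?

The Hessian of F is constant: H = [[-6, 4], [4, -6]].
det(H) = (-6)·(-6) − 4² = 20.
det(H) > 0 and tr(H) = -12 < 0, so H is negative definite and the point is a local maximum.

local maximum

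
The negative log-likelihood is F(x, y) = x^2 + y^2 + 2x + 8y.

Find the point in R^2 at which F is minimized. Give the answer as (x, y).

(-1, -4)

F(x,y) separates as P(x) + Q(y), so its minimum is min P + min Q.
P'(x) = 2x + 2 vanishes at x ∈ {-1}; Q'(y) = 2y + 8 vanishes at y ∈ {-4}.
Local minima of P (where P''>0): P(-1)=-1. Local minima of Q: Q(-4)=-16.
So the global minimum of F is P(-1) + Q(-4) = -1 − 16 = -17, attained at (-1, -4).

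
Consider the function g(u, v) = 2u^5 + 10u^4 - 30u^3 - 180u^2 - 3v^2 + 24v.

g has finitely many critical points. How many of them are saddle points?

2

g separates as a function of u plus a function of v, so ∇g=0 decouples.
∂g/∂u = 10u(u - 3)(u + 3)(u + 4) = 0 at u ∈ {-4, -3, 0, 3}; ∂g/∂v = -6(v - 4) = 0 at v ∈ {4}.
The Hessian is diagonal: diag(g_uu, g_vv). Second derivatives: g_uu(-4)=-280, g_uu(-3)=180, g_uu(0)=-360, g_uu(3)=1260; g_vv(4)=-6.
Saddle points occur where the two diagonal entries have opposite signs: (-3, 4), (3, 4). Count: 2.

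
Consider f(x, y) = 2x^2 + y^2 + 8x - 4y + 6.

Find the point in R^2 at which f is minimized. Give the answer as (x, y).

f(x,y) separates as P(x) + Q(y) + 6, so its minimum is min P + min Q + 6.
P'(x) = 4x + 8 vanishes at x ∈ {-2}; Q'(y) = 2y - 4 vanishes at y ∈ {2}.
Local minima of P (where P''>0): P(-2)=-8. Local minima of Q: Q(2)=-4.
So the global minimum of f is P(-2) + Q(2) + 6 = -8 − 4 + 6 = -6, attained at (-2, 2).

(-2, 2)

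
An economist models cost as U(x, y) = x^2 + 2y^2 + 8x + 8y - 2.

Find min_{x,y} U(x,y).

-26

U(x,y) separates as P(x) + Q(y) − 2, so its minimum is min P + min Q − 2.
P'(x) = 2x + 8 vanishes at x ∈ {-4}; Q'(y) = 4y + 8 vanishes at y ∈ {-2}.
Local minima of P (where P''>0): P(-4)=-16. Local minima of Q: Q(-2)=-8.
So the global minimum of U is P(-4) + Q(-2) − 2 = -16 − 8 − 2 = -26, attained at (-4, -2).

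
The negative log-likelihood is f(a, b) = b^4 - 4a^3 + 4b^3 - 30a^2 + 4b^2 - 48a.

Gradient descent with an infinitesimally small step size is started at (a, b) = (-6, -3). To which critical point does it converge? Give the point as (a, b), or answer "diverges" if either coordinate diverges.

f is separable, so gradient descent decouples: a follows -∂f/∂a, b follows -∂f/∂b.
∂f/∂a = -12(a + 1)(a + 4); at a=-6 this is -120, so a increases.
∂f/∂b = 4b(b + 1)(b + 2); at b=-3 this is -24, so b increases.
a converges to its nearest critical value -4 (a local min of the a-part); b converges to -2. The iterate converges to (-4, -2).

(-4, -2)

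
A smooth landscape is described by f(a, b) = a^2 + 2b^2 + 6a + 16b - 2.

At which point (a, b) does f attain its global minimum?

f(a,b) separates as P(a) + Q(b) − 2, so its minimum is min P + min Q − 2.
P'(a) = 2a + 6 vanishes at a ∈ {-3}; Q'(b) = 4b + 16 vanishes at b ∈ {-4}.
Local minima of P (where P''>0): P(-3)=-9. Local minima of Q: Q(-4)=-32.
So the global minimum of f is P(-3) + Q(-4) − 2 = -9 − 32 − 2 = -43, attained at (-3, -4).

(-3, -4)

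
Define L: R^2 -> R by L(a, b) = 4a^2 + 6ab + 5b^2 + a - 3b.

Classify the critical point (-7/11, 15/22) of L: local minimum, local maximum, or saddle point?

The Hessian of L is constant: H = [[8, 6], [6, 10]].
det(H) = 8·10 − 6² = 44.
det(H) > 0 and tr(H) = 18 > 0, so H is positive definite and the point is a local minimum.

local minimum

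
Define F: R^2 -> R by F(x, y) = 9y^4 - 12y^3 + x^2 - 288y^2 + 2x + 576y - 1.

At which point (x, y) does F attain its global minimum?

F(x,y) separates as P(x) + Q(y) − 1, so its minimum is min P + min Q − 1.
P'(x) = 2x + 2 vanishes at x ∈ {-1}; Q'(y) = 36(y - 4)(y - 1)(y + 4) vanishes at y ∈ {-4, 1, 4}.
Local minima of P (where P''>0): P(-1)=-1. Local minima of Q: Q(-4)=-3840, Q(4)=-768.
So the global minimum of F is P(-1) + Q(-4) − 1 = -1 − 3840 − 1 = -3842, attained at (-1, -4).

(-1, -4)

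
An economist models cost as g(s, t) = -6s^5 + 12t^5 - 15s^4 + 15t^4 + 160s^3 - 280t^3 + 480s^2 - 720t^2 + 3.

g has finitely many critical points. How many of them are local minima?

g separates as a function of s plus a function of t, so ∇g=0 decouples.
∂g/∂s = -30s(s - 4)(s + 2)(s + 4) = 0 at s ∈ {-4, -2, 0, 4}; ∂g/∂t = 60t(t - 4)(t + 2)(t + 3) = 0 at t ∈ {-3, -2, 0, 4}.
The Hessian is diagonal: diag(g_ss, g_tt). Second derivatives: g_ss(-4)=1920, g_ss(-2)=-720, g_ss(0)=960, g_ss(4)=-5760; g_tt(-3)=-1260, g_tt(-2)=720, g_tt(0)=-1440, g_tt(4)=10080.
Local minima occur where both diagonal entries positive: (-4, -2), (-4, 4), (0, -2), (0, 4). Count: 4.

4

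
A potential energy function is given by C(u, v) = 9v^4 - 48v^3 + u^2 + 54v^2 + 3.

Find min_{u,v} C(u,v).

C(u,v) separates as P(u) + Q(v) + 3, so its minimum is min P + min Q + 3.
P'(u) = 2u vanishes at u ∈ {0}; Q'(v) = 36v(v - 3)(v - 1) vanishes at v ∈ {0, 1, 3}.
Local minima of P (where P''>0): P(0)=0. Local minima of Q: Q(0)=0, Q(3)=-81.
So the global minimum of C is P(0) + Q(3) + 3 = 0 − 81 + 3 = -78, attained at (0, 3).

-78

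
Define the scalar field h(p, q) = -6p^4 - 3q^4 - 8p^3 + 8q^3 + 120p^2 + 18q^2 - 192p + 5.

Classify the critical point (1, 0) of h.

local minimum

The mixed partial ∂²h/∂p∂q is 0, so the Hessian at any point is diag(h_pp, h_qq) = diag(24(-3p^2 - 2p + 10), 12(-3q^2 + 4q + 3)).
At (1, 0): H = diag(120, 36).
Both eigenvalues are positive, so H is positive definite: a local minimum.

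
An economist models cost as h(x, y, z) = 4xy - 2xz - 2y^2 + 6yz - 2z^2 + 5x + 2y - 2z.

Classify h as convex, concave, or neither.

h is quadratic, so its Hessian is the constant matrix H = [[0, 4, -2], [4, -4, 6], [-2, 6, -4]].
Leading principal minors: 0, -16, -16.
Neither pattern holds ⇒ H is indefinite ⇒ neither convex nor concave.

neither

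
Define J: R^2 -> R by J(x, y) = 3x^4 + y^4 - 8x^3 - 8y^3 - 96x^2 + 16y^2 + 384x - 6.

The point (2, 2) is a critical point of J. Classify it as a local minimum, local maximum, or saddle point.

The mixed partial ∂²J/∂x∂y is 0, so the Hessian at any point is diag(J_xx, J_yy) = diag(12(3x^2 - 4x - 16), 4(3y^2 - 12y + 8)).
At (2, 2): H = diag(-144, -16).
Both eigenvalues are negative, so H is negative definite: a local maximum.

local maximum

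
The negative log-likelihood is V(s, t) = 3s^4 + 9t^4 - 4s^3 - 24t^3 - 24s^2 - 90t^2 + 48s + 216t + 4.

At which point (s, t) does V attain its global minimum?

V(s,t) separates as P(s) + Q(t) + 4, so its minimum is min P + min Q + 4.
P'(s) = 12(s - 2)(s - 1)(s + 2) vanishes at s ∈ {-2, 1, 2}; Q'(t) = 36(t - 3)(t - 1)(t + 2) vanishes at t ∈ {-2, 1, 3}.
Local minima of P (where P''>0): P(-2)=-112, P(2)=16. Local minima of Q: Q(-2)=-456, Q(3)=-81.
So the global minimum of V is P(-2) + Q(-2) + 4 = -112 − 456 + 4 = -564, attained at (-2, -2).

(-2, -2)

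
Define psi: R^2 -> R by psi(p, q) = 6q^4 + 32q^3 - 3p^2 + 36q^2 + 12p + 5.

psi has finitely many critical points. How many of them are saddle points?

psi separates as a function of p plus a function of q, so ∇psi=0 decouples.
∂psi/∂p = -6(p - 2) = 0 at p ∈ {2}; ∂psi/∂q = 24q(q + 1)(q + 3) = 0 at q ∈ {-3, -1, 0}.
The Hessian is diagonal: diag(psi_pp, psi_qq). Second derivatives: psi_pp(2)=-6; psi_qq(-3)=144, psi_qq(-1)=-48, psi_qq(0)=72.
Saddle points occur where the two diagonal entries have opposite signs: (2, -3), (2, 0). Count: 2.

2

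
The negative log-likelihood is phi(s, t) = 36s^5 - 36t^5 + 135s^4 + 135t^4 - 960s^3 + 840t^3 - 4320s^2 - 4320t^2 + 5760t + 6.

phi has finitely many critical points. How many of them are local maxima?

4

phi separates as a function of s plus a function of t, so ∇phi=0 decouples.
∂phi/∂s = 180s(s - 4)(s + 3)(s + 4) = 0 at s ∈ {-4, -3, 0, 4}; ∂phi/∂t = -180(t - 4)(t - 2)(t - 1)(t + 4) = 0 at t ∈ {-4, 1, 2, 4}.
The Hessian is diagonal: diag(phi_ss, phi_tt). Second derivatives: phi_ss(-4)=-5760, phi_ss(-3)=3780, phi_ss(0)=-8640, phi_ss(4)=40320; phi_tt(-4)=43200, phi_tt(1)=-2700, phi_tt(2)=2160, phi_tt(4)=-8640.
Local maxima occur where both diagonal entries negative: (-4, 1), (-4, 4), (0, 1), (0, 4). Count: 4.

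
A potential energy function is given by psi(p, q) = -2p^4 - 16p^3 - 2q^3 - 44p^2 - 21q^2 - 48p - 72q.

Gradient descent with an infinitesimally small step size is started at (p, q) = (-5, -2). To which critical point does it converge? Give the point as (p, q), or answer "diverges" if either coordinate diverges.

diverges

psi is separable, so gradient descent decouples: p follows -∂psi/∂p, q follows -∂psi/∂q.
∂psi/∂p = -8(p + 1)(p + 2)(p + 3); at p=-5 this is 192, so p decreases.
∂psi/∂q = -6(q + 3)(q + 4); at q=-2 this is -12, so q increases.
The p-coordinate has no critical point in that direction and runs off to infinity.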